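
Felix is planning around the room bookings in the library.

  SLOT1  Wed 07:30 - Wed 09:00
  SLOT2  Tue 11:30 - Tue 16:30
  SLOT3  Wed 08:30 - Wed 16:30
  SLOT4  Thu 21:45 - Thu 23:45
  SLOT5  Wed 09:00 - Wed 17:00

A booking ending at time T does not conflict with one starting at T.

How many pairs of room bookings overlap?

Sorted by start: SLOT2, SLOT1, SLOT3, SLOT5, SLOT4.
SLOT1 starts after SLOT2 ends — done with SLOT2.
SLOT3 starts before SLOT1 ends → SLOT1 and SLOT3 overlap.
SLOT5 starts exactly when SLOT1 ends (back-to-back, no overlap) — done with SLOT1.
SLOT5 starts before SLOT3 ends → SLOT3 and SLOT5 overlap.
SLOT4 starts after SLOT3 ends.
SLOT4 starts after SLOT5 ends.
Overlapping pairs: SLOT1 & SLOT3, SLOT3 & SLOT5 — 2 in total.

2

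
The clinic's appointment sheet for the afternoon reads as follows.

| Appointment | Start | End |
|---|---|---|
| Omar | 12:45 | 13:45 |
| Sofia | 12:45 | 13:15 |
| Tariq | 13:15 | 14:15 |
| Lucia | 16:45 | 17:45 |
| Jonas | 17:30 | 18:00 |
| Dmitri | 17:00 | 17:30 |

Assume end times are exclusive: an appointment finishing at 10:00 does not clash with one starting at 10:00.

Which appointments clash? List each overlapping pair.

Dmitri & Lucia, Jonas & Lucia, Omar & Sofia, Omar & Tariq

Sorted by start: Omar, Sofia, Tariq, Lucia, Dmitri, Jonas.
Sofia starts before Omar ends → Omar and Sofia overlap.
Tariq starts before Omar ends → Omar and Tariq overlap.
Lucia starts after Omar ends, so Omar has no further overlaps.
Tariq starts exactly when Sofia ends (back-to-back, no overlap), so Sofia has no further overlaps.
Lucia starts after Tariq ends, so Tariq has no further overlaps.
Dmitri starts before Lucia ends → Lucia and Dmitri overlap.
Jonas starts before Lucia ends → Lucia and Jonas overlap.
Jonas starts exactly when Dmitri ends (back-to-back, no overlap).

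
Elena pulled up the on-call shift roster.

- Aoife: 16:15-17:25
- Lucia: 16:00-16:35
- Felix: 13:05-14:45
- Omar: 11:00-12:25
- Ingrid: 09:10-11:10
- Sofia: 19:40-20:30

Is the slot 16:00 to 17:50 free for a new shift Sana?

Ingrid: ends 11:10 at or before Sana starts 16:00 → clear.
Omar: ends 12:25 at or before Sana starts 16:00 → clear.
Felix: ends 14:45 at or before Sana starts 16:00 → clear.
Lucia: starts 16:00 before Sana ends 17:50, and ends 16:35 after Sana starts 16:00 → overlap.
Aoife: starts 16:15 before Sana ends 17:50, and ends 17:25 after Sana starts 16:00 → overlap.
Sofia: starts 19:40 at or after Sana ends 17:50 → clear.
Sana overlaps Aoife, Lucia.

No — it overlaps Aoife, Lucia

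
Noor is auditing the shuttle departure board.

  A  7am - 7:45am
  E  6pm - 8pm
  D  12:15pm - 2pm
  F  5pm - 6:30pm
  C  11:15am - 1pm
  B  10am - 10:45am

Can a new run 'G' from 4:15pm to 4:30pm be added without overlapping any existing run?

A: ends 7:45am at or before G starts 4:15pm → clear.
B: ends 10:45am at or before G starts 4:15pm → clear.
C: ends 1pm at or before G starts 4:15pm → clear.
D: ends 2pm at or before G starts 4:15pm → clear.
F: starts 5pm at or after G ends 4:30pm → clear.
E: starts 6pm at or after G ends 4:30pm → clear.

Yes — the slot is free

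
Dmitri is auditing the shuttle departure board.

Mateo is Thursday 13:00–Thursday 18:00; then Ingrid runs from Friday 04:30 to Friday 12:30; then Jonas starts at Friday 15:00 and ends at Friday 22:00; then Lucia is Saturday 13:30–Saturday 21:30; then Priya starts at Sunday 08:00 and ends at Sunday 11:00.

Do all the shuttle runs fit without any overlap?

Yes

Sorted by start: Mateo, Ingrid, Jonas, Lucia, Priya.
Ingrid starts after Mateo ends, so nothing later overlaps Mateo either.
Jonas starts after Ingrid ends, so nothing later overlaps Ingrid either.
Lucia starts after Jonas ends, so nothing later overlaps Jonas either.
Priya starts after Lucia ends.
Every pair is clear; the schedule has no overlaps.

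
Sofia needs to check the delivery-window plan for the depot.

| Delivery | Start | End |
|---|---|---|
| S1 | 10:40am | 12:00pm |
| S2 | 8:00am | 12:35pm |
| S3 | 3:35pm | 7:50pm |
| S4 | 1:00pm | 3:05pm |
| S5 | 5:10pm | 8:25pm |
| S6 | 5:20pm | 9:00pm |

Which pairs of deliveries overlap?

Sorted by start: S2, S1, S4, S3, S5, S6.
S1 starts before S2 ends → S2 and S1 overlap.
S4 starts after S2 ends; S2 is clear from here.
S4 starts after S1 ends; S1 is clear from here.
S3 starts after S4 ends; S4 is clear from here.
S5 starts before S3 ends → S3 and S5 overlap.
S6 starts before S3 ends → S3 and S6 overlap.
S6 starts before S5 ends → S5 and S6 overlap.

S1 & S2, S3 & S5, S3 & S6, S5 & S6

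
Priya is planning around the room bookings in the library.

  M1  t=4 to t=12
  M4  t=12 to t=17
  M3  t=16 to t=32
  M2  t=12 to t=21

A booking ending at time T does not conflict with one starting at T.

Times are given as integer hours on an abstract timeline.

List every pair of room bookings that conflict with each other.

Sorted by start: M1, M2, M4, M3.
M2 starts exactly when M1 ends (back-to-back, no overlap) — done with M1.
M4 starts before M2 ends → M2 and M4 overlap.
M3 starts before M2 ends → M2 and M3 overlap.
M3 starts before M4 ends → M4 and M3 overlap.

M2 & M3, M2 & M4, M3 & M4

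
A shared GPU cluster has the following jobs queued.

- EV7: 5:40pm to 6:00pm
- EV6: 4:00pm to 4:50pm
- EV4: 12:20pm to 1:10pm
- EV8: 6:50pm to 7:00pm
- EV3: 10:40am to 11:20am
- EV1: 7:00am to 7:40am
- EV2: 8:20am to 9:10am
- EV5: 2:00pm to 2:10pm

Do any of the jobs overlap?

No

Sorted by start: EV1, EV2, EV3, EV4, EV5, EV6, EV7, EV8.
EV2 starts after EV1 ends — done with EV1.
EV3 starts after EV2 ends — done with EV2.
EV4 starts after EV3 ends — done with EV3.
EV5 starts after EV4 ends — done with EV4.
EV6 starts after EV5 ends — done with EV5.
EV7 starts after EV6 ends — done with EV6.
EV8 starts after EV7 ends.
Every pair is clear; the schedule has no overlaps.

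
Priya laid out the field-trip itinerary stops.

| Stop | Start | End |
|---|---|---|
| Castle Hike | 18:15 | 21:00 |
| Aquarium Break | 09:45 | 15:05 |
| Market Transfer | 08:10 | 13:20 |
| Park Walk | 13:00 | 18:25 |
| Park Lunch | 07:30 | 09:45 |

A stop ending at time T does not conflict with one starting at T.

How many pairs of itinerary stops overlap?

Sorted by start: Park Lunch, Market Transfer, Aquarium Break, Park Walk, Castle Hike.
Market Transfer starts before Park Lunch ends → Park Lunch and Market Transfer overlap.
Aquarium Break starts exactly when Park Lunch ends (back-to-back, no overlap); Park Lunch is clear from here.
Aquarium Break starts before Market Transfer ends → Market Transfer and Aquarium Break overlap.
Park Walk starts before Market Transfer ends → Market Transfer and Park Walk overlap.
Castle Hike starts after Market Transfer ends.
Park Walk starts before Aquarium Break ends → Aquarium Break and Park Walk overlap.
Castle Hike starts after Aquarium Break ends.
Castle Hike starts before Park Walk ends → Park Walk and Castle Hike overlap.
Overlapping pairs: Aquarium Break & Market Transfer, Aquarium Break & Park Walk, Castle Hike & Park Walk, Market Transfer & Park Lunch, Market Transfer & Park Walk — 5 in total.

5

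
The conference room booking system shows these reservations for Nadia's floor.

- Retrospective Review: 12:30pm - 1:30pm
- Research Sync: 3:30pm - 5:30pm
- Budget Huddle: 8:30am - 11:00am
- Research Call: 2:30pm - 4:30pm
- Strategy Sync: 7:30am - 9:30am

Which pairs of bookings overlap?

Budget Huddle & Strategy Sync, Research Call & Research Sync

Check each pair: they overlap iff neither finishes before the other starts.
Sorted by start: Strategy Sync, Budget Huddle, Retrospective Review, Research Call, Research Sync.
Budget Huddle starts before Strategy Sync ends → Strategy Sync and Budget Huddle overlap.
Retrospective Review starts after Strategy Sync ends, so Strategy Sync has no further overlaps.
Retrospective Review starts after Budget Huddle ends, so Budget Huddle has no further overlaps.
Research Call starts after Retrospective Review ends, so Retrospective Review has no further overlaps.
Research Sync starts before Research Call ends → Research Call and Research Sync overlap.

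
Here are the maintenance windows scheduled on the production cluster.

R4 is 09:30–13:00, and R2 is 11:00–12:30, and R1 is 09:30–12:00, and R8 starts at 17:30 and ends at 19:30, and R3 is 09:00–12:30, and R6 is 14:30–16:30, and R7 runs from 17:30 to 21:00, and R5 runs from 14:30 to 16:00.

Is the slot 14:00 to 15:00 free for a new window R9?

R3: ends 12:30 at or before R9 starts 14:00 → clear.
R1: ends 12:00 at or before R9 starts 14:00 → clear.
R4: ends 13:00 at or before R9 starts 14:00 → clear.
R2: ends 12:30 at or before R9 starts 14:00 → clear.
R5: starts 14:30 before R9 ends 15:00, and ends 16:00 after R9 starts 14:00 → overlap.
R6: starts 14:30 before R9 ends 15:00, and ends 16:30 after R9 starts 14:00 → overlap.
R7: starts 17:30 at or after R9 ends 15:00 → clear.
R8: starts 17:30 at or after R9 ends 15:00 → clear.
R9 overlaps R5, R6.

No — it overlaps R5, R6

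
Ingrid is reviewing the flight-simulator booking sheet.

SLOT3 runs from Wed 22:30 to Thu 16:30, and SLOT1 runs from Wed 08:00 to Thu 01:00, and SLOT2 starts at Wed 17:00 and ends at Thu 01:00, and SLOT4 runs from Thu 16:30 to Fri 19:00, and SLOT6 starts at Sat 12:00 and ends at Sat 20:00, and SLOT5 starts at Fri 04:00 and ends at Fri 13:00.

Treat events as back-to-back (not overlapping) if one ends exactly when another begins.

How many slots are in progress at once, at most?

3

Sweep the timeline, counting +1 at each start and −1 at each end (ends before starts at a tie):
Wed 08:00 start SLOT1 → 1
Wed 17:00 start SLOT2 → 2
Wed 22:30 start SLOT3 → 3
Thu 01:00 end SLOT1 → 2
Thu 01:00 end SLOT2 → 1
Thu 16:30 end SLOT3 → 0
Thu 16:30 start SLOT4 → 1
Fri 04:00 start SLOT5 → 2
Fri 13:00 end SLOT5 → 1
Fri 19:00 end SLOT4 → 0
Sat 12:00 start SLOT6 → 1
Sat 20:00 end SLOT6 → 0
Peak is 3, at Wed 22:30 (SLOT1, SLOT2, SLOT3).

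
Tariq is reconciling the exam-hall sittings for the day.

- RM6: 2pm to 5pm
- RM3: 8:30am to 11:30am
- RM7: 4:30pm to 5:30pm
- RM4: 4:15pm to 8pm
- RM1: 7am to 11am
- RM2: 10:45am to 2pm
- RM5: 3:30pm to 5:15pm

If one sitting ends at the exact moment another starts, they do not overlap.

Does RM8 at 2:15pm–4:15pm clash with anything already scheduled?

Yes — it overlaps RM5, RM6

RM1: ends 11am at or before RM8 starts 2:15pm → clear.
RM3: ends 11:30am at or before RM8 starts 2:15pm → clear.
RM2: ends 2pm at or before RM8 starts 2:15pm → clear.
RM6: starts 2pm before RM8 ends 4:15pm, and ends 5pm after RM8 starts 2:15pm → overlap.
RM5: starts 3:30pm before RM8 ends 4:15pm, and ends 5:15pm after RM8 starts 2:15pm → overlap.
RM4: starts 4:15pm at or after RM8 ends 4:15pm → clear.
RM7: starts 4:30pm at or after RM8 ends 4:15pm → clear.
RM8 overlaps RM5, RM6.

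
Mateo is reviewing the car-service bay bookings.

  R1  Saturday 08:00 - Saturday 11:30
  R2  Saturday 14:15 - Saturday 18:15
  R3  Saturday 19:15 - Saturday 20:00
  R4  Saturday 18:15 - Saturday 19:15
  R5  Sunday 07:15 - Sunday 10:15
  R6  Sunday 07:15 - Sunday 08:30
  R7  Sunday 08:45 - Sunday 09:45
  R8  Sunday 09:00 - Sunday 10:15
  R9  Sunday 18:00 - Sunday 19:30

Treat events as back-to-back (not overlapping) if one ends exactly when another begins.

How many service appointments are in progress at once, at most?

3

Walk through starts and ends in time order (an end at T is processed before a start at T):
Saturday 08:00 start R1 → 1
Saturday 11:30 end R1 → 0
Saturday 14:15 start R2 → 1
Saturday 18:15 end R2 → 0
Saturday 18:15 start R4 → 1
Saturday 19:15 end R4 → 0
Saturday 19:15 start R3 → 1
Saturday 20:00 end R3 → 0
Sunday 07:15 start R5 → 1
Sunday 07:15 start R6 → 2
Sunday 08:30 end R6 → 1
Sunday 08:45 start R7 → 2
Sunday 09:00 start R8 → 3
Sunday 09:45 end R7 → 2
Sunday 10:15 end R5 → 1
Sunday 10:15 end R8 → 0
Sunday 18:00 start R9 → 1
Sunday 19:30 end R9 → 0
Peak is 3, at Sunday 09:00 (R5, R7, R8).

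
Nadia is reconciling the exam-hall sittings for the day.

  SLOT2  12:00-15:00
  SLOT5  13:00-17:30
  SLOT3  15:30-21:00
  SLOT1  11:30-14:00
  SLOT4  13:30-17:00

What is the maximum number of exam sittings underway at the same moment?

4

Walk through starts and ends in time order (an end at T is processed before a start at T):
11:30 start SLOT1 → 1
12:00 start SLOT2 → 2
13:00 start SLOT5 → 3
13:30 start SLOT4 → 4
14:00 end SLOT1 → 3
15:00 end SLOT2 → 2
15:30 start SLOT3 → 3
17:00 end SLOT4 → 2
17:30 end SLOT5 → 1
21:00 end SLOT3 → 0
Peak is 4, at 13:30 (SLOT1, SLOT2, SLOT4, SLOT5).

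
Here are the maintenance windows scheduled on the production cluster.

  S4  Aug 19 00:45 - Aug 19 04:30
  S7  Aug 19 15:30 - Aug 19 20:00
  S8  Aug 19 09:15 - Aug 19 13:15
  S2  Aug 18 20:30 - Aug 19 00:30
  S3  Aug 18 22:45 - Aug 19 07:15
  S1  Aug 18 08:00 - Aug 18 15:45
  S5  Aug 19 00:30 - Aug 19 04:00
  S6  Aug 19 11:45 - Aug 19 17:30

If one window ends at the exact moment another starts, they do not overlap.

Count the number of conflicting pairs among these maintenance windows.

6

Two intervals overlap when each starts before the other ends.
Sorted by start: S1, S2, S3, S5, S4, S8, S6, S7.
S2 starts after S1 ends — done with S1.
S3 starts before S2 ends → S2 and S3 overlap.
S5 starts exactly when S2 ends (back-to-back, no overlap) — done with S2.
S5 starts before S3 ends → S3 and S5 overlap.
S4 starts before S3 ends → S3 and S4 overlap.
S8 starts after S3 ends — done with S3.
S4 starts before S5 ends → S5 and S4 overlap.
S8 starts after S5 ends — done with S5.
S8 starts after S4 ends — done with S4.
S6 starts before S8 ends → S8 and S6 overlap.
S7 starts after S8 ends.
S7 starts before S6 ends → S6 and S7 overlap.
Overlapping pairs: S2 & S3, S3 & S4, S3 & S5, S4 & S5, S6 & S7, S6 & S8 — 6 in total.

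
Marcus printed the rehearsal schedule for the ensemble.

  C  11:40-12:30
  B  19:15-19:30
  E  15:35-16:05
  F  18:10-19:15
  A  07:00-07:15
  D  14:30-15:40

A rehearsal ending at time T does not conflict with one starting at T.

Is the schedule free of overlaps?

Check each pair: they overlap iff neither finishes before the other starts.
Sorted by start: A, C, D, E, F, B.
C starts after A ends; A is clear from here.
D starts after C ends; C is clear from here.
E starts before D ends → D and E overlap.
That's a conflict, so the schedule is not conflict-free.

No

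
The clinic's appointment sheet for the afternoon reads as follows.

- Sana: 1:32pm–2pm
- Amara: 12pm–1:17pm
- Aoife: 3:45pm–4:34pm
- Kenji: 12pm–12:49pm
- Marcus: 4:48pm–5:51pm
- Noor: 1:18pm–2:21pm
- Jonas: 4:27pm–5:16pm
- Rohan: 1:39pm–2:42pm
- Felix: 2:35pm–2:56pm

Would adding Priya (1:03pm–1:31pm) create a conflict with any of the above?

Yes — it overlaps Amara, Noor

Amara: starts 12pm before Priya ends 1:31pm, and ends 1:17pm after Priya starts 1:03pm → overlap.
Kenji: ends 12:49pm at or before Priya starts 1:03pm → clear.
Noor: starts 1:18pm before Priya ends 1:31pm, and ends 2:21pm after Priya starts 1:03pm → overlap.
Sana: starts 1:32pm at or after Priya ends 1:31pm → clear.
Rohan: starts 1:39pm at or after Priya ends 1:31pm → clear.
Felix: starts 2:35pm at or after Priya ends 1:31pm → clear.
Aoife: starts 3:45pm at or after Priya ends 1:31pm → clear.
Jonas: starts 4:27pm at or after Priya ends 1:31pm → clear.
Marcus: starts 4:48pm at or after Priya ends 1:31pm → clear.
Priya overlaps Amara, Noor.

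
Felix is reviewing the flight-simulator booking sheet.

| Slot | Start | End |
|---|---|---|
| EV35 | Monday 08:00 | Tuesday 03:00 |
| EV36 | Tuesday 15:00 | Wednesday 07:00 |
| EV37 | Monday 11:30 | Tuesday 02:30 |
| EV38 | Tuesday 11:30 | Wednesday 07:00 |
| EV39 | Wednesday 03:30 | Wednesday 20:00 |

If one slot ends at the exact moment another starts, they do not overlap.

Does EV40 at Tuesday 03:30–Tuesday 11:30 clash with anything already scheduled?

EV35: ends Tuesday 03:00 at or before EV40 starts Tuesday 03:30 → clear.
EV37: ends Tuesday 02:30 at or before EV40 starts Tuesday 03:30 → clear.
EV38: starts Tuesday 11:30 at or after EV40 ends Tuesday 11:30 → clear.
EV36: starts Tuesday 15:00 at or after EV40 ends Tuesday 11:30 → clear.
EV39: starts Wednesday 03:30 at or after EV40 ends Tuesday 11:30 → clear.

No — it doesn't clash with anything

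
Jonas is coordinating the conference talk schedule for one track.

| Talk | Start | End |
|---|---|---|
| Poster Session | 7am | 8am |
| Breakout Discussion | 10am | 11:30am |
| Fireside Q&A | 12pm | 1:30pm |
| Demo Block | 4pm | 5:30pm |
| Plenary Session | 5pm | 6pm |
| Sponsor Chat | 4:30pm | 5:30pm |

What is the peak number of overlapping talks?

3

Sort all start/end points and keep a running count:
7am start Poster Session → 1
8am end Poster Session → 0
10am start Breakout Discussion → 1
11:30am end Breakout Discussion → 0
12pm start Fireside Q&A → 1
1:30pm end Fireside Q&A → 0
4pm start Demo Block → 1
4:30pm start Sponsor Chat → 2
5pm start Plenary Session → 3
5:30pm end Demo Block → 2
5:30pm end Sponsor Chat → 1
6pm end Plenary Session → 0
Peak is 3, at 5pm (Demo Block, Plenary Session, Sponsor Chat).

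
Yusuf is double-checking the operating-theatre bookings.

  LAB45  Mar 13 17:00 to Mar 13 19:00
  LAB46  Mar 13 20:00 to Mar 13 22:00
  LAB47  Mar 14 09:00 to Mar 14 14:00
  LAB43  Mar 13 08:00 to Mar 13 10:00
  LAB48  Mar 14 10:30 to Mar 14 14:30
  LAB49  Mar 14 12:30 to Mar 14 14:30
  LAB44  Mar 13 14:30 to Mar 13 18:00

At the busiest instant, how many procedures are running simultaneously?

3

Walk through starts and ends in time order (an end at T is processed before a start at T):
Mar 13 08:00 start LAB43 → 1
Mar 13 10:00 end LAB43 → 0
Mar 13 14:30 start LAB44 → 1
Mar 13 17:00 start LAB45 → 2
Mar 13 18:00 end LAB44 → 1
Mar 13 19:00 end LAB45 → 0
Mar 13 20:00 start LAB46 → 1
Mar 13 22:00 end LAB46 → 0
Mar 14 09:00 start LAB47 → 1
Mar 14 10:30 start LAB48 → 2
Mar 14 12:30 start LAB49 → 3
Mar 14 14:00 end LAB47 → 2
Mar 14 14:30 end LAB48 → 1
Mar 14 14:30 end LAB49 → 0
Peak is 3, at Mar 14 12:30 (LAB47, LAB48, LAB49).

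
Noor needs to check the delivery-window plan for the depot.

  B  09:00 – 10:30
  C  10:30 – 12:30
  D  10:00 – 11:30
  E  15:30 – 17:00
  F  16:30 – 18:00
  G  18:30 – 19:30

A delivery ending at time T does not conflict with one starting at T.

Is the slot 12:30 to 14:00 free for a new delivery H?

Yes — the slot is free

B: ends 10:30 at or before H starts 12:30 → clear.
D: ends 11:30 at or before H starts 12:30 → clear.
C: ends 12:30 at or before H starts 12:30 → clear.
E: starts 15:30 at or after H ends 14:00 → clear.
F: starts 16:30 at or after H ends 14:00 → clear.
G: starts 18:30 at or after H ends 14:00 → clear.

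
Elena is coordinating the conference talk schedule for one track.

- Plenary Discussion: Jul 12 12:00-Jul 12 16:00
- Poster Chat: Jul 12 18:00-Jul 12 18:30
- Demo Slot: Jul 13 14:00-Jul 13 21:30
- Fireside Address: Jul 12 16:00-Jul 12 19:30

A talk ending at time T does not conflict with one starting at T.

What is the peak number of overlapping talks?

2

Sort all start/end points and keep a running count:
Jul 12 12:00 start Plenary Discussion → 1
Jul 12 16:00 end Plenary Discussion → 0
Jul 12 16:00 start Fireside Address → 1
Jul 12 18:00 start Poster Chat → 2
Jul 12 18:30 end Poster Chat → 1
Jul 12 19:30 end Fireside Address → 0
Jul 13 14:00 start Demo Slot → 1
Jul 13 21:30 end Demo Slot → 0
Peak is 2, at Jul 12 18:00 (Fireside Address, Poster Chat).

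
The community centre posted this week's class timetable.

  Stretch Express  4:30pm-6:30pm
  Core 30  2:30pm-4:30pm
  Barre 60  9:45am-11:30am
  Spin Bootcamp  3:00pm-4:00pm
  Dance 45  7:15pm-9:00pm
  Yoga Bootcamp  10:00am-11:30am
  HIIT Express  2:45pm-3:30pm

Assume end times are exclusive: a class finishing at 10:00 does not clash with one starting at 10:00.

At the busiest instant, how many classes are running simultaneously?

Walk through starts and ends in time order (an end at T is processed before a start at T):
9:45am start Barre 60 → 1
10:00am start Yoga Bootcamp → 2
11:30am end Barre 60 → 1
11:30am end Yoga Bootcamp → 0
2:30pm start Core 30 → 1
2:45pm start HIIT Express → 2
3:00pm start Spin Bootcamp → 3
3:30pm end HIIT Express → 2
4:00pm end Spin Bootcamp → 1
4:30pm end Core 30 → 0
4:30pm start Stretch Express → 1
6:30pm end Stretch Express → 0
7:15pm start Dance 45 → 1
9:00pm end Dance 45 → 0
Peak is 3, at 3:00pm (Core 30, HIIT Express, Spin Bootcamp).

3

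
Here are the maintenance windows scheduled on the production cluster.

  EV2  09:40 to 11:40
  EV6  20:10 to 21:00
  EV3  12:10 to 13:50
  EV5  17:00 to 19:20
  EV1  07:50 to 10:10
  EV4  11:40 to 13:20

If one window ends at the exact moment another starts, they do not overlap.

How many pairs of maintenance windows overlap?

Sorted by start: EV1, EV2, EV4, EV3, EV5, EV6.
EV2 starts before EV1 ends → EV1 and EV2 overlap.
EV4 starts after EV1 ends — done with EV1.
EV4 starts exactly when EV2 ends (back-to-back, no overlap) — done with EV2.
EV3 starts before EV4 ends → EV4 and EV3 overlap.
EV5 starts after EV4 ends — done with EV4.
EV5 starts after EV3 ends — done with EV3.
EV6 starts after EV5 ends.
Overlapping pairs: EV1 & EV2, EV3 & EV4 — 2 in total.

2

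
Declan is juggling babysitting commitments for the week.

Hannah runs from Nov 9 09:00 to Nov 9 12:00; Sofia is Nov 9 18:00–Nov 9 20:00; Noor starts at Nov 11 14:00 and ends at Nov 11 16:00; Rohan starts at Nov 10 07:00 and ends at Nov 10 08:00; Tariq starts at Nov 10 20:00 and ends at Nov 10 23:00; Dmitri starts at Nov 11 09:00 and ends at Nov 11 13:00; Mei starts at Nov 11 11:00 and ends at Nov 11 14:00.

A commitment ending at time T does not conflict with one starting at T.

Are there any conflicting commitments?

Yes

Sorted by start: Hannah, Sofia, Rohan, Tariq, Dmitri, Mei, Noor.
Sofia starts after Hannah ends — done with Hannah.
Rohan starts after Sofia ends — done with Sofia.
Tariq starts after Rohan ends — done with Rohan.
Dmitri starts after Tariq ends — done with Tariq.
Mei starts before Dmitri ends → Dmitri and Mei overlap.
That's a conflict, so the schedule is not conflict-free.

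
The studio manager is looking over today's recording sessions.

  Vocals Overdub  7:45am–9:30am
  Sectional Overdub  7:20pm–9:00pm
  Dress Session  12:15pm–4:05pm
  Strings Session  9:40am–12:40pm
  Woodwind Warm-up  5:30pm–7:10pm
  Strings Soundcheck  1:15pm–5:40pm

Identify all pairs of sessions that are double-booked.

Dress Session & Strings Session, Dress Session & Strings Soundcheck, Strings Soundcheck & Woodwind Warm-up

Two intervals overlap when each starts before the other ends.
Sorted by start: Vocals Overdub, Strings Session, Dress Session, Strings Soundcheck, Woodwind Warm-up, Sectional Overdub.
Strings Session starts after Vocals Overdub ends; Vocals Overdub is clear from here.
Dress Session starts before Strings Session ends → Strings Session and Dress Session overlap.
Strings Soundcheck starts after Strings Session ends; Strings Session is clear from here.
Strings Soundcheck starts before Dress Session ends → Dress Session and Strings Soundcheck overlap.
Woodwind Warm-up starts after Dress Session ends; Dress Session is clear from here.
Woodwind Warm-up starts before Strings Soundcheck ends → Strings Soundcheck and Woodwind Warm-up overlap.
Sectional Overdub starts after Strings Soundcheck ends.
Sectional Overdub starts after Woodwind Warm-up ends.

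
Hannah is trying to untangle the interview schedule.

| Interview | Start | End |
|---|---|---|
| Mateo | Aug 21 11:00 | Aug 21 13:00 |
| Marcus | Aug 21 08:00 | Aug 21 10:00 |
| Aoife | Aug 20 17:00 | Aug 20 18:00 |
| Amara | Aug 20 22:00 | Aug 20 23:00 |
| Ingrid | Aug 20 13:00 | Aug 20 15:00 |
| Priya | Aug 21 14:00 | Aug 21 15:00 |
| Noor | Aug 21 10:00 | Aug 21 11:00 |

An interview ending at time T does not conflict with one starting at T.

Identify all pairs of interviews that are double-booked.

Two intervals overlap when each starts before the other ends.
Sorted by start: Ingrid, Aoife, Amara, Marcus, Noor, Mateo, Priya.
Aoife starts after Ingrid ends, so nothing later overlaps Ingrid either.
Amara starts after Aoife ends, so nothing later overlaps Aoife either.
Marcus starts after Amara ends, so nothing later overlaps Amara either.
Noor starts exactly when Marcus ends (back-to-back, no overlap), so nothing later overlaps Marcus either.
Mateo starts exactly when Noor ends (back-to-back, no overlap), so nothing later overlaps Noor either.
Priya starts after Mateo ends.

none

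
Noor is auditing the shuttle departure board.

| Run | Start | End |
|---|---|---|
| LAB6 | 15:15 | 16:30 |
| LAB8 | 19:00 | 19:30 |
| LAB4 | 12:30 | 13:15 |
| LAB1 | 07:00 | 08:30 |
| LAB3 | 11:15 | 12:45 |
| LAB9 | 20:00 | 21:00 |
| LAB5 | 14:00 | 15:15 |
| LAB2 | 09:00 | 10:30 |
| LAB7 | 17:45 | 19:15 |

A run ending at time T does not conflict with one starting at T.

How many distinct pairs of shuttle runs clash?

Sorted by start: LAB1, LAB2, LAB3, LAB4, LAB5, LAB6, LAB7, LAB8, LAB9.
LAB2 starts after LAB1 ends, so nothing later overlaps LAB1 either.
LAB3 starts after LAB2 ends, so nothing later overlaps LAB2 either.
LAB4 starts before LAB3 ends → LAB3 and LAB4 overlap.
LAB5 starts after LAB3 ends, so nothing later overlaps LAB3 either.
LAB5 starts after LAB4 ends, so nothing later overlaps LAB4 either.
LAB6 starts exactly when LAB5 ends (back-to-back, no overlap), so nothing later overlaps LAB5 either.
LAB7 starts after LAB6 ends, so nothing later overlaps LAB6 either.
LAB8 starts before LAB7 ends → LAB7 and LAB8 overlap.
LAB9 starts after LAB7 ends.
LAB9 starts after LAB8 ends.
Overlapping pairs: LAB3 & LAB4, LAB7 & LAB8 — 2 in total.

2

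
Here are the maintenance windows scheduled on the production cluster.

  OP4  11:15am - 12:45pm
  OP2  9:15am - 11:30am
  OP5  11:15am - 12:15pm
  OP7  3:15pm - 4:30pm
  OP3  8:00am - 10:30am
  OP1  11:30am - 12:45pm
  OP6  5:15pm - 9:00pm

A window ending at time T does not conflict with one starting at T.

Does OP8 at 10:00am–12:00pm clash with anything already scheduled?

Yes — it overlaps OP1, OP2, OP3, OP4, OP5

OP3: starts 8:00am before OP8 ends 12:00pm, and ends 10:30am after OP8 starts 10:00am → overlap.
OP2: starts 9:15am before OP8 ends 12:00pm, and ends 11:30am after OP8 starts 10:00am → overlap.
OP4: starts 11:15am before OP8 ends 12:00pm, and ends 12:45pm after OP8 starts 10:00am → overlap.
OP5: starts 11:15am before OP8 ends 12:00pm, and ends 12:15pm after OP8 starts 10:00am → overlap.
OP1: starts 11:30am before OP8 ends 12:00pm, and ends 12:45pm after OP8 starts 10:00am → overlap.
OP7: starts 3:15pm at or after OP8 ends 12:00pm → clear.
OP6: starts 5:15pm at or after OP8 ends 12:00pm → clear.
OP8 overlaps OP1, OP2, OP3, OP4, OP5.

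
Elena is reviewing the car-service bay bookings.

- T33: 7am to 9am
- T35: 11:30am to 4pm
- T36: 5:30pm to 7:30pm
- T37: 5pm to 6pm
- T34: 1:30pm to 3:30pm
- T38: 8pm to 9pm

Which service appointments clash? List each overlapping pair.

T34 & T35, T36 & T37

Sorted by start: T33, T35, T34, T37, T36, T38.
T35 starts after T33 ends; T33 is clear from here.
T34 starts before T35 ends → T35 and T34 overlap.
T37 starts after T35 ends; T35 is clear from here.
T37 starts after T34 ends; T34 is clear from here.
T36 starts before T37 ends → T37 and T36 overlap.
T38 starts after T37 ends.
T38 starts after T36 ends.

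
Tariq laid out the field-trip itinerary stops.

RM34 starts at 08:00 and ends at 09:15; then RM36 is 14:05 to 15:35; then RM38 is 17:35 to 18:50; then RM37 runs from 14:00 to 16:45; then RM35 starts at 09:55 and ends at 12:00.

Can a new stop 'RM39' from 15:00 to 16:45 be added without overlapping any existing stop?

RM34: ends 09:15 at or before RM39 starts 15:00 → clear.
RM35: ends 12:00 at or before RM39 starts 15:00 → clear.
RM37: starts 14:00 before RM39 ends 16:45, and ends 16:45 after RM39 starts 15:00 → overlap.
RM36: starts 14:05 before RM39 ends 16:45, and ends 15:35 after RM39 starts 15:00 → overlap.
RM38: starts 17:35 at or after RM39 ends 16:45 → clear.
RM39 overlaps RM36, RM37.

No — it overlaps RM36, RM37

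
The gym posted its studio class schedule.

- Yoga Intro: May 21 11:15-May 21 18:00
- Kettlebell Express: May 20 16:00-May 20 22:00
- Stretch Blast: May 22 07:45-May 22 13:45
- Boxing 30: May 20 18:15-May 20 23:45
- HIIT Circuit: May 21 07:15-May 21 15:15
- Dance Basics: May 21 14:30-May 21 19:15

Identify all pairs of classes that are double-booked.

Sorted by start: Kettlebell Express, Boxing 30, HIIT Circuit, Yoga Intro, Dance Basics, Stretch Blast.
Boxing 30 starts before Kettlebell Express ends → Kettlebell Express and Boxing 30 overlap.
HIIT Circuit starts after Kettlebell Express ends, so nothing later overlaps Kettlebell Express either.
HIIT Circuit starts after Boxing 30 ends, so nothing later overlaps Boxing 30 either.
Yoga Intro starts before HIIT Circuit ends → HIIT Circuit and Yoga Intro overlap.
Dance Basics starts before HIIT Circuit ends → HIIT Circuit and Dance Basics overlap.
Stretch Blast starts after HIIT Circuit ends.
Dance Basics starts before Yoga Intro ends → Yoga Intro and Dance Basics overlap.
Stretch Blast starts after Yoga Intro ends.
Stretch Blast starts after Dance Basics ends.

Boxing 30 & Kettlebell Express, Dance Basics & HIIT Circuit, Dance Basics & Yoga Intro, HIIT Circuit & Yoga Intro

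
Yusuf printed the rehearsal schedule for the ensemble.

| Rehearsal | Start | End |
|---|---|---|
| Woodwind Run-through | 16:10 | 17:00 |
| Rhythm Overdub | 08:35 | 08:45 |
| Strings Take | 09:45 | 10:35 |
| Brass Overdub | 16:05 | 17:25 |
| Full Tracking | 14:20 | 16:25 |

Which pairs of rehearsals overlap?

Two intervals overlap when each starts before the other ends.
Sorted by start: Rhythm Overdub, Strings Take, Full Tracking, Brass Overdub, Woodwind Run-through.
Strings Take starts after Rhythm Overdub ends — done with Rhythm Overdub.
Full Tracking starts after Strings Take ends — done with Strings Take.
Brass Overdub starts before Full Tracking ends → Full Tracking and Brass Overdub overlap.
Woodwind Run-through starts before Full Tracking ends → Full Tracking and Woodwind Run-through overlap.
Woodwind Run-through starts before Brass Overdub ends → Brass Overdub and Woodwind Run-through overlap.

Brass Overdub & Full Tracking, Brass Overdub & Woodwind Run-through, Full Tracking & Woodwind Run-through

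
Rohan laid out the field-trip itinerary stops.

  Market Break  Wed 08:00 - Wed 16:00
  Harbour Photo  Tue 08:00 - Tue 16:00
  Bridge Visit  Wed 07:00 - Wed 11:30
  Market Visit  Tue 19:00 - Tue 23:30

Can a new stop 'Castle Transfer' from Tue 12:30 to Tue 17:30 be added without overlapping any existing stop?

No — it overlaps Harbour Photo

Harbour Photo: starts Tue 08:00 before Castle Transfer ends Tue 17:30, and ends Tue 16:00 after Castle Transfer starts Tue 12:30 → overlap.
Market Visit: starts Tue 19:00 at or after Castle Transfer ends Tue 17:30 → clear.
Bridge Visit: starts Wed 07:00 at or after Castle Transfer ends Tue 17:30 → clear.
Market Break: starts Wed 08:00 at or after Castle Transfer ends Tue 17:30 → clear.
Castle Transfer overlaps Harbour Photo.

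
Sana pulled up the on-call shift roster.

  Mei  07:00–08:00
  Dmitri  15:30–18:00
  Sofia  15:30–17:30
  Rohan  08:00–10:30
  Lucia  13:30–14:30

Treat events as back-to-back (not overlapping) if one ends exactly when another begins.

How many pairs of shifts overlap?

Two intervals overlap when each starts before the other ends.
Sorted by start: Mei, Rohan, Lucia, Dmitri, Sofia.
Rohan starts exactly when Mei ends (back-to-back, no overlap), so Mei has no further overlaps.
Lucia starts after Rohan ends, so Rohan has no further overlaps.
Dmitri starts after Lucia ends, so Lucia has no further overlaps.
Sofia starts before Dmitri ends → Dmitri and Sofia overlap.
Overlapping pairs: Dmitri & Sofia — 1 in total.

1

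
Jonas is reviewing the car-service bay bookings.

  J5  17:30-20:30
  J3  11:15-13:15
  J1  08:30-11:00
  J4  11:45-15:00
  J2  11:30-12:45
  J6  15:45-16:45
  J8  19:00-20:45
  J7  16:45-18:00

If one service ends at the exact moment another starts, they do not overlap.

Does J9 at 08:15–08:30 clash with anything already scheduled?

No — it doesn't clash with anything

J1: starts 08:30 at or after J9 ends 08:30 → clear.
J3: starts 11:15 at or after J9 ends 08:30 → clear.
J2: starts 11:30 at or after J9 ends 08:30 → clear.
J4: starts 11:45 at or after J9 ends 08:30 → clear.
J6: starts 15:45 at or after J9 ends 08:30 → clear.
J7: starts 16:45 at or after J9 ends 08:30 → clear.
J5: starts 17:30 at or after J9 ends 08:30 → clear.
J8: starts 19:00 at or after J9 ends 08:30 → clear.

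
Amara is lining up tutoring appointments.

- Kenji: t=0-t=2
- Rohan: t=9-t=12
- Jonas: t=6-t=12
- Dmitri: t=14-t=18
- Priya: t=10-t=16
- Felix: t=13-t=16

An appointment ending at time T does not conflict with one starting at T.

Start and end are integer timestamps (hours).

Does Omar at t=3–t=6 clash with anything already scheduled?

No — it doesn't clash with anything

Kenji: ends t=2 at or before Omar starts t=3 → clear.
Jonas: starts t=6 at or after Omar ends t=6 → clear.
Rohan: starts t=9 at or after Omar ends t=6 → clear.
Priya: starts t=10 at or after Omar ends t=6 → clear.
Felix: starts t=13 at or after Omar ends t=6 → clear.
Dmitri: starts t=14 at or after Omar ends t=6 → clear.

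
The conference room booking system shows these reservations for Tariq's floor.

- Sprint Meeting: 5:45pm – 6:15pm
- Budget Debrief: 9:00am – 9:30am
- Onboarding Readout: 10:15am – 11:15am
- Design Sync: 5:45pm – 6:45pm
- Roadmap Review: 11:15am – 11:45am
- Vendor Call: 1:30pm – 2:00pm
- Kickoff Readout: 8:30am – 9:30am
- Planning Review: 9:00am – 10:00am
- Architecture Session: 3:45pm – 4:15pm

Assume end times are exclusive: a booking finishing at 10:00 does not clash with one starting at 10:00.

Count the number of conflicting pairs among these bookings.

Sorted by start: Kickoff Readout, Budget Debrief, Planning Review, Onboarding Readout, Roadmap Review, Vendor Call, Architecture Session, Design Sync, Sprint Meeting.
Budget Debrief starts before Kickoff Readout ends → Kickoff Readout and Budget Debrief overlap.
Planning Review starts before Kickoff Readout ends → Kickoff Readout and Planning Review overlap.
Onboarding Readout starts after Kickoff Readout ends — done with Kickoff Readout.
Planning Review starts before Budget Debrief ends → Budget Debrief and Planning Review overlap.
Onboarding Readout starts after Budget Debrief ends — done with Budget Debrief.
Onboarding Readout starts after Planning Review ends — done with Planning Review.
Roadmap Review starts exactly when Onboarding Readout ends (back-to-back, no overlap) — done with Onboarding Readout.
Vendor Call starts after Roadmap Review ends — done with Roadmap Review.
Architecture Session starts after Vendor Call ends — done with Vendor Call.
Design Sync starts after Architecture Session ends — done with Architecture Session.
Sprint Meeting starts before Design Sync ends → Design Sync and Sprint Meeting overlap.
Overlapping pairs: Budget Debrief & Kickoff Readout, Budget Debrief & Planning Review, Design Sync & Sprint Meeting, Kickoff Readout & Planning Review — 4 in total.

4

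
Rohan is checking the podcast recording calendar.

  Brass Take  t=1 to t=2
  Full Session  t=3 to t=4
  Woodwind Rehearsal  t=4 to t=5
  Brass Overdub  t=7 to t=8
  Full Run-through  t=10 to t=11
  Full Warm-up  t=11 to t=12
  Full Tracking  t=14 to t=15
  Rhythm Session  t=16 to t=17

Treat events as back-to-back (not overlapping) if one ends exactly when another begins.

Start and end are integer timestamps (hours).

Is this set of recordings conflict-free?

Yes

Sorted by start: Brass Take, Full Session, Woodwind Rehearsal, Brass Overdub, Full Run-through, Full Warm-up, Full Tracking, Rhythm Session.
Full Session starts after Brass Take ends — done with Brass Take.
Woodwind Rehearsal starts exactly when Full Session ends (back-to-back, no overlap) — done with Full Session.
Brass Overdub starts after Woodwind Rehearsal ends — done with Woodwind Rehearsal.
Full Run-through starts after Brass Overdub ends — done with Brass Overdub.
Full Warm-up starts exactly when Full Run-through ends (back-to-back, no overlap) — done with Full Run-through.
Full Tracking starts after Full Warm-up ends — done with Full Warm-up.
Rhythm Session starts after Full Tracking ends.
Every pair is clear; the schedule has no overlaps.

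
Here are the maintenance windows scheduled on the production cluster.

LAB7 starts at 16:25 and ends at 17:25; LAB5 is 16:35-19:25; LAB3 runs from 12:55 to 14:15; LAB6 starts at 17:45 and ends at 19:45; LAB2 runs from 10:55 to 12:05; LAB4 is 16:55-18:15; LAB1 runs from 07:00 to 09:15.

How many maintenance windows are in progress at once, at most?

3

Sweep the timeline, counting +1 at each start and −1 at each end (ends before starts at a tie):
07:00 start LAB1 → 1
09:15 end LAB1 → 0
10:55 start LAB2 → 1
12:05 end LAB2 → 0
12:55 start LAB3 → 1
14:15 end LAB3 → 0
16:25 start LAB7 → 1
16:35 start LAB5 → 2
16:55 start LAB4 → 3
17:25 end LAB7 → 2
17:45 start LAB6 → 3
18:15 end LAB4 → 2
19:25 end LAB5 → 1
19:45 end LAB6 → 0
Peak is 3, at 16:55 (LAB4, LAB5, LAB7).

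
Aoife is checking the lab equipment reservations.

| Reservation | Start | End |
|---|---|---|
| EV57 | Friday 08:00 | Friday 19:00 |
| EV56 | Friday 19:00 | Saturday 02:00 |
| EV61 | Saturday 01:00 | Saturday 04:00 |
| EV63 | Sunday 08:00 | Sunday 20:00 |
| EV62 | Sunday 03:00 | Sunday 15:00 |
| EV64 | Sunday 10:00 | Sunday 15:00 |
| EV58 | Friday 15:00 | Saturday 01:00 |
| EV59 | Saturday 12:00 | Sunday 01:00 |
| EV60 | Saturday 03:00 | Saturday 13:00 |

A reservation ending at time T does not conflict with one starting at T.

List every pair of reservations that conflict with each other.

Check each pair: they overlap iff neither finishes before the other starts.
Sorted by start: EV57, EV58, EV56, EV61, EV60, EV59, EV62, EV63, EV64.
EV58 starts before EV57 ends → EV57 and EV58 overlap.
EV56 starts exactly when EV57 ends (back-to-back, no overlap); EV57 is clear from here.
EV56 starts before EV58 ends → EV58 and EV56 overlap.
EV61 starts exactly when EV58 ends (back-to-back, no overlap); EV58 is clear from here.
EV61 starts before EV56 ends → EV56 and EV61 overlap.
EV60 starts after EV56 ends; EV56 is clear from here.
EV60 starts before EV61 ends → EV61 and EV60 overlap.
EV59 starts after EV61 ends; EV61 is clear from here.
EV59 starts before EV60 ends → EV60 and EV59 overlap.
EV62 starts after EV60 ends; EV60 is clear from here.
EV62 starts after EV59 ends; EV59 is clear from here.
EV63 starts before EV62 ends → EV62 and EV63 overlap.
EV64 starts before EV62 ends → EV62 and EV64 overlap.
EV64 starts before EV63 ends → EV63 and EV64 overlap.

EV56 & EV58, EV56 & EV61, EV57 & EV58, EV59 & EV60, EV60 & EV61, EV62 & EV63, EV62 & EV64, EV63 & EV64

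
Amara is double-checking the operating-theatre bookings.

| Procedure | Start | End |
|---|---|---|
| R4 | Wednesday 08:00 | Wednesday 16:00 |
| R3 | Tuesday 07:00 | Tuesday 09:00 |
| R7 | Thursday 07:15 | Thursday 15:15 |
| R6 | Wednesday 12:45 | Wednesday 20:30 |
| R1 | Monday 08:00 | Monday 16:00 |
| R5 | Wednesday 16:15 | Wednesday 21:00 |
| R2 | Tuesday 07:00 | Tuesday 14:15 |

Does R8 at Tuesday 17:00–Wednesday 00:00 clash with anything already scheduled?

No — it doesn't clash with anything

R1: ends Monday 16:00 at or before R8 starts Tuesday 17:00 → clear.
R2: ends Tuesday 14:15 at or before R8 starts Tuesday 17:00 → clear.
R3: ends Tuesday 09:00 at or before R8 starts Tuesday 17:00 → clear.
R4: starts Wednesday 08:00 at or after R8 ends Wednesday 00:00 → clear.
R6: starts Wednesday 12:45 at or after R8 ends Wednesday 00:00 → clear.
R5: starts Wednesday 16:15 at or after R8 ends Wednesday 00:00 → clear.
R7: starts Thursday 07:15 at or after R8 ends Wednesday 00:00 → clear.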